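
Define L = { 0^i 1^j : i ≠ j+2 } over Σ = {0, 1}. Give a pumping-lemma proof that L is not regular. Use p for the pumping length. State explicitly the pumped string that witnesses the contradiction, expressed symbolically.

Assume L is regular. Let p be the pumping length given by the pumping lemma.
Choose w = 0^p 1^{p+p!-2}. Since p ≠ (p+p!-2)+2 = p+p!, w ∈ L; and |w| ≥ p.
Write w = xyz as guaranteed by the lemma, with |xy| ≤ p and |y| > 0.
The first p characters of w are 0's, so xy (and hence y) consists only of 0's. Write y = 0^k, 1 ≤ k ≤ p.
Since 1 ≤ k ≤ p, k divides p!; set t = 1 + p!/k. Then xy^t z has p + (p!/k)·k = p + p! copies of 0. Now the 0-count is p+p! and (1-count)+2 = (p+p!-2)+2 = p+p!, so i ≠ j+2 fails. So xy^t z = 0^{p+p!} 1^{p+p!-2} ∉ L.
This is a contradiction; hence L is not regular.

0^{p+p!} 1^{p+p!-2}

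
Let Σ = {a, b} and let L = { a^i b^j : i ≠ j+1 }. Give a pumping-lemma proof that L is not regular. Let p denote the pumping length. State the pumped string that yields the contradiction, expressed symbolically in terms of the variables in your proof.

Suppose for contradiction that L is regular, and let p be the pumping length.
Choose w = a^p b^{p+p!-1}. Since p ≠ (p+p!-1)+1 = p+p!, w ∈ L; and |w| ≥ p.
By the pumping lemma, w = xyz with |xy| ≤ p and y is nonempty.
Since the first p symbols of w are all a's and |xy| ≤ p, y lies entirely in the leading a-block: y = a^k for some k with 1 ≤ k ≤ p.
Since 1 ≤ k ≤ p, k divides p!; set t = 1 + p!/k. Then xy^t z has p + (p!/k)·k = p + p! copies of a. Now the a-count is p+p! and (b-count)+1 = (p+p!-1)+1 = p+p!, so i ≠ j+1 fails. So xy^t z = a^{p+p!} b^{p+p!-1} ∉ L.
This contradicts the pumping lemma, so L is not regular.

a^{p+p!} b^{p+p!-1}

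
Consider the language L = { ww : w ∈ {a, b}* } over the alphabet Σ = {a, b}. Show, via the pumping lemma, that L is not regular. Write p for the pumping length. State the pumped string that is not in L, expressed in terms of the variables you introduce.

a^{p+k} b^p a^p b^p

Toward a contradiction, assume L is regular with pumping length p.
Take w = a^p b^p a^p b^p = uu where u = a^pb^p; then w ∈ L and |w| = 4p ≥ p.
The pumping lemma gives a decomposition w = xyz where |xy| ≤ p and |y| ≥ 1.
The first p characters of w are a's, so xy (and hence y) consists only of a's. Write y = a^k, 1 ≤ k ≤ p.
Pump with i = 2: xy^2z = a^{p+k} b^p a^p b^p, of length 4p+k. Suppose this equals vv. The string starts with a and ends with b, so v does too; thus the boundary between the two copies of v is a b→a transition. There is exactly one such transition, at position 2p+k, so |v| = 2p+k and |vv| = 4p+2k ≠ 4p+k since k ≥ 1. So xy^2z ∉ L.
Contradiction. Therefore L is not regular.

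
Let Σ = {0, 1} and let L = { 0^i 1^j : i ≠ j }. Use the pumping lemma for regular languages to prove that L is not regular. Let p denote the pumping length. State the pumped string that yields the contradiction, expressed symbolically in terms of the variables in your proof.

0^{p+p!} 1^{p+p!}

Suppose for contradiction that L is regular, and let p be the pumping length.
Choose w = 0^p 1^{p+p!}. Since p ≠ p+p!, w ∈ L; and |w| ≥ p.
By the pumping lemma, w = xyz with |xy| ≤ p and |y| ≥ 1.
Since the first p symbols of w are all 0's and |xy| ≤ p, y lies entirely in the leading 0-block: y = 0^k for some k with 1 ≤ k ≤ p.
Since 1 ≤ k ≤ p, k divides p!; set t = 1 + p!/k. Then xy^t z has p + (p!/k)·k = p + p! copies of 0. Now the 0-count equals the 1-count, so i ≠ j fails. So xy^t z = 0^{p+p!} 1^{p+p!} ∉ L.
Contradiction. Therefore L is not regular.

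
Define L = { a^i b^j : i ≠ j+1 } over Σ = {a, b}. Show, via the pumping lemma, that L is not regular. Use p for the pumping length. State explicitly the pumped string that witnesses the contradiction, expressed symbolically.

a^{p+p!} b^{p+p!-1}

Assume L is regular. Let p be the pumping length given by the pumping lemma.
Choose w = a^p b^{p+p!-1}. Since p ≠ (p+p!-1)+1 = p+p!, w ∈ L; and |w| ≥ p.
By the pumping lemma, w = xyz with |xy| ≤ p and y is nonempty.
Because |xy| ≤ p and w begins with p copies of a, we have y = a^k with 1 ≤ k ≤ p.
Since 1 ≤ k ≤ p, k divides p!; set t = 1 + p!/k. Then xy^t z has p + (p!/k)·k = p + p! copies of a. Now the a-count is p+p! and (b-count)+1 = (p+p!-1)+1 = p+p!, so i ≠ j+1 fails. So xy^t z = a^{p+p!} b^{p+p!-1} ∉ L.
This contradicts the pumping lemma, so L is not regular.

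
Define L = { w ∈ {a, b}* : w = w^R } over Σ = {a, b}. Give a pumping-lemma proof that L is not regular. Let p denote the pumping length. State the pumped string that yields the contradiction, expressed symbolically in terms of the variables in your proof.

a^{p+k} b a^p

Assume L is regular. Let p be the pumping length given by the pumping lemma.
Take w = a^p b a^p, a palindrome of length 2p+1 ≥ p.
By the pumping lemma, w = xyz with |xy| ≤ p and y is nonempty.
Because |xy| ≤ p and w begins with p copies of a, we have y = a^k with 1 ≤ k ≤ p.
Pump with i = 2: xy^2z = a^{p+k} b a^p. Its reverse is a^p b a^{p+k}, which differs from xy^2z since k ≥ 1. So xy^2z is not a palindrome and xy^2z ∉ L.
This is a contradiction; hence L is not regular.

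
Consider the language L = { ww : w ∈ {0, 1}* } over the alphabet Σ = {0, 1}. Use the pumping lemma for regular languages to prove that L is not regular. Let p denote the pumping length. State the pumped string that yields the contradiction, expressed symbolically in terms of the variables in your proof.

0^{p+k} 1^p 0^p 1^p

Assume L is regular; let p be its pumping constant.
Take w = 0^p 1^p 0^p 1^p = uu where u = 0^p1^p; then w ∈ L and |w| = 4p ≥ p.
By the pumping lemma, w = xyz with |xy| ≤ p and |y| ≥ 1.
The first p characters of w are 0's, so xy (and hence y) consists only of 0's. Write y = 0^k, 1 ≤ k ≤ p.
Pump with i = 2: xy^2z = 0^{p+k} 1^p 0^p 1^p, of length 4p+k. Suppose this equals vv. The string starts with 0 and ends with 1, so v does too; thus the boundary between the two copies of v is a 1→0 transition. There is exactly one such transition, at position 2p+k, so |v| = 2p+k and |vv| = 4p+2k ≠ 4p+k since k ≥ 1. So xy^2z ∉ L.
This contradicts the pumping lemma, so L is not regular.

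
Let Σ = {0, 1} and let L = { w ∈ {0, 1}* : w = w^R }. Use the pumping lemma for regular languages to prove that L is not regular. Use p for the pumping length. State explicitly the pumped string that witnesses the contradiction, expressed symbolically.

0^{p+k} 1 0^p

Suppose for contradiction that L is regular, and let p be the pumping length.
Take w = 0^p 1 0^p, a palindrome of length 2p+1 ≥ p.
The pumping lemma gives a decomposition w = xyz where |xy| ≤ p and |y| > 0.
Since the first p symbols of w are all 0's and |xy| ≤ p, y lies entirely in the leading 0-block: y = 0^k for some k with 1 ≤ k ≤ p.
Pump with i = 2: xy^2z = 0^{p+k} 1 0^p. Its reverse is 0^p 1 0^{p+k}, which differs from xy^2z since k ≥ 1. So xy^2z is not a palindrome and xy^2z ∉ L.
This contradicts the pumping lemma, so L is not regular.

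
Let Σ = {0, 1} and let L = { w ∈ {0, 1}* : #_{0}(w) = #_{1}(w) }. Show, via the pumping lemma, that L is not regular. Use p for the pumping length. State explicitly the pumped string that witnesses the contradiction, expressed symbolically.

Suppose for contradiction that L is regular, and let p be the pumping length.
Choose w = 0^p 1^p ∈ L with |w| = 2p ≥ p.
By the pumping lemma, w = xyz with |xy| ≤ p and y is nonempty.
Since the first p symbols of w are all 0's and |xy| ≤ p, y lies entirely in the leading 0-block: y = 0^k for some k with 1 ≤ k ≤ p.
Pump with i = 2: xy^2z = 0^{p+k} 1^p has p+k occurrences of 0 but only p of 1. Since k ≥ 1 the counts differ, so xy^2z ∉ L.
Contradiction. Therefore L is not regular.

0^{p+k} 1^p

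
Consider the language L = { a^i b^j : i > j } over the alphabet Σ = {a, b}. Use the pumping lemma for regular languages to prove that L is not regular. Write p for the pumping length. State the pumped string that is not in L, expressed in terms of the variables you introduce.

a^{p+1-k} b^p

Assume L is regular; let p be its pumping constant.
Choose w = a^{p+1} b^p ∈ L, with |w| = 2p+1 ≥ p.
By the pumping lemma, w = xyz with |xy| ≤ p and |y| ≥ 1.
Because |xy| ≤ p and w begins with p copies of a, we have y = a^k with 1 ≤ k ≤ p.
Consider xy^0z = xz = a^{p+1-k} b^p. Since k ≥ 1, the a-count p+1-k is at most p, so i > j fails; thus xz ∉ L.
Contradiction. Therefore L is not regular.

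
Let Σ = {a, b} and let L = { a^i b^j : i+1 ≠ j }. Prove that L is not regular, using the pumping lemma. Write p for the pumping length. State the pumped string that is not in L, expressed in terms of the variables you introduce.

Toward a contradiction, assume L is regular with pumping length p.
Choose w = a^p b^{p+p!+1}. Since p ≠ (p+p!+1)-1 = p+p!, w ∈ L; and |w| ≥ p.
Write w = xyz as guaranteed by the lemma, with |xy| ≤ p and |y| ≥ 1.
Since the first p symbols of w are all a's and |xy| ≤ p, y lies entirely in the leading a-block: y = a^k for some k with 1 ≤ k ≤ p.
Since 1 ≤ k ≤ p, k divides p!; set t = 1 + p!/k. Then xy^t z has p + (p!/k)·k = p + p! copies of a. Now the a-count is p+p! and (b-count)-1 = (p+p!+1)-1 = p+p!, so i+1 ≠ j fails. So xy^t z = a^{p+p!} b^{p+p!+1} ∉ L.
This contradicts the pumping lemma, so L is not regular.

a^{p+p!} b^{p+p!+1}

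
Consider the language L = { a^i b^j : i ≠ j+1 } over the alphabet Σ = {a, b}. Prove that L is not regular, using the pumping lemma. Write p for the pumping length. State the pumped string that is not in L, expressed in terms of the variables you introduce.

Assume L is regular. Let p be the pumping length given by the pumping lemma.
Choose w = a^p b^{p+p!-1}. Since p ≠ (p+p!-1)+1 = p+p!, w ∈ L; and |w| ≥ p.
The pumping lemma gives a decomposition w = xyz where |xy| ≤ p and |y| > 0.
The first p characters of w are a's, so xy (and hence y) consists only of a's. Write y = a^k, 1 ≤ k ≤ p.
Since 1 ≤ k ≤ p, k divides p!; set t = 1 + p!/k. Then xy^t z has p + (p!/k)·k = p + p! copies of a. Now the a-count is p+p! and (b-count)+1 = (p+p!-1)+1 = p+p!, so i ≠ j+1 fails. So xy^t z = a^{p+p!} b^{p+p!-1} ∉ L.
Contradiction. Therefore L is not regular.

a^{p+p!} b^{p+p!-1}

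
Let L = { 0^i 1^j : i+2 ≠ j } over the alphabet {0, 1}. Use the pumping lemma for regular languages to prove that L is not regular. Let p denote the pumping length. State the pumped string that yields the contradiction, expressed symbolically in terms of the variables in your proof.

Toward a contradiction, assume L is regular with pumping length p.
Choose w = 0^p 1^{p+p!+2}. Since p ≠ (p+p!+2)-2 = p+p!, w ∈ L; and |w| ≥ p.
The pumping lemma gives a decomposition w = xyz where |xy| ≤ p and y is nonempty.
Because |xy| ≤ p and w begins with p copies of 0, we have y = 0^k with 1 ≤ k ≤ p.
Since 1 ≤ k ≤ p, k divides p!; set t = 1 + p!/k. Then xy^t z has p + (p!/k)·k = p + p! copies of 0. Now the 0-count is p+p! and (1-count)-2 = (p+p!+2)-2 = p+p!, so i+2 ≠ j fails. So xy^t z = 0^{p+p!} 1^{p+p!+2} ∉ L.
Contradiction. Therefore L is not regular.

0^{p+p!} 1^{p+p!+2}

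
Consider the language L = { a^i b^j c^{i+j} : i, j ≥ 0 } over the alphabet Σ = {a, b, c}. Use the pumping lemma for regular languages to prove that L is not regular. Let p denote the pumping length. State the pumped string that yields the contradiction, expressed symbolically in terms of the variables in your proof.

a^{p+k} b^p c^{2p}

Toward a contradiction, assume L is regular with pumping length p.
Take w = a^p b^p c^{2p} ∈ L (with i=j=p, i+j=2p), |w| = 4p ≥ p.
Write w = xyz as guaranteed by the lemma, with |xy| ≤ p and |y| ≥ 1.
Since the first p symbols of w are all a's and |xy| ≤ p, y lies entirely in the leading a-block: y = a^k for some k with 1 ≤ k ≤ p.
Consider xy^2z = a^{p+k} b^p c^{2p}. Now the a- and b-counts sum to 2p+k, but the c-count is 2p ≠ 2p+k. So xy^2z ∉ L.
This contradicts the pumping lemma, so L is not regular.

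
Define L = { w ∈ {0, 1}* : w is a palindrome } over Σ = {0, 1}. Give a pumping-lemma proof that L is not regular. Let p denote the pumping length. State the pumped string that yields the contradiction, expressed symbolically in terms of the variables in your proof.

0^{p+k} 1 0^p

Assume L is regular. Let p be the pumping length given by the pumping lemma.
Take w = 0^p 1 0^p, a palindrome of length 2p+1 ≥ p.
The pumping lemma gives a decomposition w = xyz where |xy| ≤ p and |y| ≥ 1.
The first p characters of w are 0's, so xy (and hence y) consists only of 0's. Write y = 0^k, 1 ≤ k ≤ p.
Pump with i = 2: xy^2z = 0^{p+k} 1 0^p. Its reverse is 0^p 1 0^{p+k}, which differs from xy^2z since k ≥ 1. So xy^2z is not a palindrome and xy^2z ∉ L.
This is a contradiction; hence L is not regular.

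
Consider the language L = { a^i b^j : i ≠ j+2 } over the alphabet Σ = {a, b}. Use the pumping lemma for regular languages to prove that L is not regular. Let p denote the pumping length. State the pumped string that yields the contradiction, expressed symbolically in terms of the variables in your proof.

Toward a contradiction, assume L is regular with pumping length p.
Choose w = a^p b^{p+p!-2}. Since p ≠ (p+p!-2)+2 = p+p!, w ∈ L; and |w| ≥ p.
The pumping lemma gives a decomposition w = xyz where |xy| ≤ p and y is nonempty.
The first p characters of w are a's, so xy (and hence y) consists only of a's. Write y = a^k, 1 ≤ k ≤ p.
Since 1 ≤ k ≤ p, k divides p!; set t = 1 + p!/k. Then xy^t z has p + (p!/k)·k = p + p! copies of a. Now the a-count is p+p! and (b-count)+2 = (p+p!-2)+2 = p+p!, so i ≠ j+2 fails. So xy^t z = a^{p+p!} b^{p+p!-2} ∉ L.
This contradicts the pumping lemma, so L is not regular.

a^{p+p!} b^{p+p!-2}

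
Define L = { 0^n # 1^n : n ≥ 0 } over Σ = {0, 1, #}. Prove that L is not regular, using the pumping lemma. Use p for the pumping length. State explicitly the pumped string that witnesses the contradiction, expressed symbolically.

Suppose for contradiction that L is regular, and let p be the pumping length.
Take w = 0^p # 1^p ∈ L with |w| = 2p+1 ≥ p.
By the pumping lemma, w = xyz with |xy| ≤ p and |y| > 0.
The first p characters of w are 0's, so xy (and hence y) consists only of 0's. Write y = 0^k, 1 ≤ k ≤ p.
Pump with i = 2: xy^2z = 0^{p+k} # 1^p, which would require p+k = p. But k ≥ 1, so xy^2z ∉ L.
This contradicts the pumping lemma, so L is not regular.

0^{p+k} # 1^p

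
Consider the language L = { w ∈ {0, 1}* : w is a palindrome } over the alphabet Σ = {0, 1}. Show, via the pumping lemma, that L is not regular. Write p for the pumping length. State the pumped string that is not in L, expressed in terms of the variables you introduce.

Assume L is regular. Let p be the pumping length given by the pumping lemma.
Take w = 0^p 1 0^p, a palindrome of length 2p+1 ≥ p.
By the pumping lemma, w = xyz with |xy| ≤ p and |y| ≥ 1.
Because |xy| ≤ p and w begins with p copies of 0, we have y = 0^k with 1 ≤ k ≤ p.
Pump with i = 2: xy^2z = 0^{p+k} 1 0^p. Its reverse is 0^p 1 0^{p+k}, which differs from xy^2z since k ≥ 1. So xy^2z is not a palindrome and xy^2z ∉ L.
Contradiction. Therefore L is not regular.

0^{p+k} 1 0^p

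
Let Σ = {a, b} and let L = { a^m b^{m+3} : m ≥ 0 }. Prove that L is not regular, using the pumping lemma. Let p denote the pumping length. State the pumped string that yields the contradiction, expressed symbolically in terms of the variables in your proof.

a^{p+k} b^{p+3}

Toward a contradiction, assume L is regular with pumping length p.
Let w = a^p b^{p+3} ∈ L; note |w| = 2p+3 ≥ p.
By the pumping lemma, w = xyz with |xy| ≤ p and y is nonempty.
Since the first p symbols of w are all a's and |xy| ≤ p, y lies entirely in the leading a-block: y = a^k for some k with 1 ≤ k ≤ p.
Pump with i = 2: xy^2z = a^{p+k} b^{p+3}. For this to lie in L we would need p+3 = (p+k)+3, which forces k = 0. But k ≥ 1, so xy^2z ∉ L.
This is a contradiction; hence L is not regular.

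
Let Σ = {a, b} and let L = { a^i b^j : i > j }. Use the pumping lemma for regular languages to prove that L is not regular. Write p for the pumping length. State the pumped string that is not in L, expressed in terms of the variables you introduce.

a^{p+1-k} b^p

Assume L is regular; let p be its pumping constant.
Choose w = a^{p+1} b^p ∈ L, with |w| = 2p+1 ≥ p.
By the pumping lemma, w = xyz with |xy| ≤ p and y is nonempty.
Since the first p symbols of w are all a's and |xy| ≤ p, y lies entirely in the leading a-block: y = a^k for some k with 1 ≤ k ≤ p.
Consider xy^0z = xz = a^{p+1-k} b^p. Since k ≥ 1, the a-count p+1-k is at most p, so i > j fails; thus xz ∉ L.
This is a contradiction; hence L is not regular.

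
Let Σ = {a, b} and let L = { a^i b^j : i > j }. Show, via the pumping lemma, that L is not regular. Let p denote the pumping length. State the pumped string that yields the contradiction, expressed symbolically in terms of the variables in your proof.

Assume L is regular. Let p be the pumping length given by the pumping lemma.
Choose w = a^{p+1} b^p ∈ L, with |w| = 2p+1 ≥ p.
By the pumping lemma, w = xyz with |xy| ≤ p and y is nonempty.
Because |xy| ≤ p and w begins with p copies of a, we have y = a^k with 1 ≤ k ≤ p.
Consider xy^0z = xz = a^{p+1-k} b^p. Since k ≥ 1, the a-count p+1-k is at most p, so i > j fails; thus xz ∉ L.
This contradicts the pumping lemma, so L is not regular.

a^{p+1-k} b^p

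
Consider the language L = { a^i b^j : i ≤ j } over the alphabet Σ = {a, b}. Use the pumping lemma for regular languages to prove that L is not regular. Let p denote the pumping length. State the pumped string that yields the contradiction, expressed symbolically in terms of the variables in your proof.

Suppose for contradiction that L is regular, and let p be the pumping length.
Choose w = a^p b^p ∈ L, with |w| = 2p ≥ p.
By the pumping lemma, w = xyz with |xy| ≤ p and |y| > 0.
Since the first p symbols of w are all a's and |xy| ≤ p, y lies entirely in the leading a-block: y = a^k for some k with 1 ≤ k ≤ p.
Consider xy^2z = a^{p+k} b^p. Since k ≥ 1, the a-count p+k exceeds the b-count p, so i ≤ j fails; thus xy^2z ∉ L.
Contradiction. Therefore L is not regular.

a^{p+k} b^p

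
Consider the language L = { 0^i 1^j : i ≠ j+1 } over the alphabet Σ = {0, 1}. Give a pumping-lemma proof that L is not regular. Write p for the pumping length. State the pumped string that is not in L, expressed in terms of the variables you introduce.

Assume L is regular; let p be its pumping constant.
Choose w = 0^p 1^{p+p!-1}. Since p ≠ (p+p!-1)+1 = p+p!, w ∈ L; and |w| ≥ p.
Write w = xyz as guaranteed by the lemma, with |xy| ≤ p and |y| ≥ 1.
The first p characters of w are 0's, so xy (and hence y) consists only of 0's. Write y = 0^k, 1 ≤ k ≤ p.
Since 1 ≤ k ≤ p, k divides p!; set t = 1 + p!/k. Then xy^t z has p + (p!/k)·k = p + p! copies of 0. Now the 0-count is p+p! and (1-count)+1 = (p+p!-1)+1 = p+p!, so i ≠ j+1 fails. So xy^t z = 0^{p+p!} 1^{p+p!-1} ∉ L.
This contradicts the pumping lemma, so L is not regular.

0^{p+p!} 1^{p+p!-1}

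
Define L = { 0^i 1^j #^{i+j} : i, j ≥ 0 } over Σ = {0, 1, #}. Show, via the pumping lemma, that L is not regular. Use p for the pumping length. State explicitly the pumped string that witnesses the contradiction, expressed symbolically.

0^{p+k} 1^p #^{2p}

Assume L is regular. Let p be the pumping length given by the pumping lemma.
Take w = 0^p 1^p #^{2p} ∈ L (with i=j=p, i+j=2p), |w| = 4p ≥ p.
By the pumping lemma, w = xyz with |xy| ≤ p and |y| > 0.
Because |xy| ≤ p and w begins with p copies of 0, we have y = 0^k with 1 ≤ k ≤ p.
Consider xy^2z = 0^{p+k} 1^p #^{2p}. Now the 0- and 1-counts sum to 2p+k, but the #-count is 2p ≠ 2p+k. So xy^2z ∉ L.
This contradicts the pumping lemma, so L is not regular.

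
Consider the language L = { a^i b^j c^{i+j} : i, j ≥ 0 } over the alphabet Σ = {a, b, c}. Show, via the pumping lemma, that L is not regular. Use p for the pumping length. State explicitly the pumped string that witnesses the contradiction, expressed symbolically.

Suppose for contradiction that L is regular, and let p be the pumping length.
Take w = a^p b^p c^{2p} ∈ L (with i=j=p, i+j=2p), |w| = 4p ≥ p.
Write w = xyz as guaranteed by the lemma, with |xy| ≤ p and |y| ≥ 1.
Since the first p symbols of w are all a's and |xy| ≤ p, y lies entirely in the leading a-block: y = a^k for some k with 1 ≤ k ≤ p.
Consider xy^2z = a^{p+k} b^p c^{2p}. Now the a- and b-counts sum to 2p+k, but the c-count is 2p ≠ 2p+k. So xy^2z ∉ L.
Contradiction. Therefore L is not regular.

a^{p+k} b^p c^{2p}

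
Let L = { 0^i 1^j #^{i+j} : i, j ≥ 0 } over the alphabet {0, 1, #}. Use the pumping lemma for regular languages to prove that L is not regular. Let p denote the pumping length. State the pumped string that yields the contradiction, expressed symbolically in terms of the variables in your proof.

0^{p+k} 1^p #^{2p}

Suppose for contradiction that L is regular, and let p be the pumping length.
Take w = 0^p 1^p #^{2p} ∈ L (with i=j=p, i+j=2p), |w| = 4p ≥ p.
The pumping lemma gives a decomposition w = xyz where |xy| ≤ p and y is nonempty.
The first p characters of w are 0's, so xy (and hence y) consists only of 0's. Write y = 0^k, 1 ≤ k ≤ p.
Consider xy^2z = 0^{p+k} 1^p #^{2p}. Now the 0- and 1-counts sum to 2p+k, but the #-count is 2p ≠ 2p+k. So xy^2z ∉ L.
This contradicts the pumping lemma, so L is not regular.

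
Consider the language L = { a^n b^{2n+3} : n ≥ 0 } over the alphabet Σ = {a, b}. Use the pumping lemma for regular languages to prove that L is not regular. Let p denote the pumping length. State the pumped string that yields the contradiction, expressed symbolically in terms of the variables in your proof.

a^{p+k} b^{2p+3}

Toward a contradiction, assume L is regular with pumping length p.
Let w = a^p b^{2p+3} ∈ L; note |w| = 3p+3 ≥ p.
The pumping lemma gives a decomposition w = xyz where |xy| ≤ p and |y| ≥ 1.
Since the first p symbols of w are all a's and |xy| ≤ p, y lies entirely in the leading a-block: y = a^k for some k with 1 ≤ k ≤ p.
Pump with i = 2: xy^2z = a^{p+k} b^{2p+3}. For this to lie in L we would need 2p+3 = 2(p+k)+3, which forces k = 0. But k ≥ 1, so xy^2z ∉ L.
This contradicts the pumping lemma, so L is not regular.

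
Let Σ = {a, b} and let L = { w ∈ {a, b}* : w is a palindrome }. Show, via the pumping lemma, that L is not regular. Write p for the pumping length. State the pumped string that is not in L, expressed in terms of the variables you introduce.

Assume L is regular; let p be its pumping constant.
Take w = a^p b a^p, a palindrome of length 2p+1 ≥ p.
The pumping lemma gives a decomposition w = xyz where |xy| ≤ p and |y| > 0.
The first p characters of w are a's, so xy (and hence y) consists only of a's. Write y = a^k, 1 ≤ k ≤ p.
Pump with i = 2: xy^2z = a^{p+k} b a^p. Its reverse is a^p b a^{p+k}, which differs from xy^2z since k ≥ 1. So xy^2z is not a palindrome and xy^2z ∉ L.
Contradiction. Therefore L is not regular.

a^{p+k} b a^p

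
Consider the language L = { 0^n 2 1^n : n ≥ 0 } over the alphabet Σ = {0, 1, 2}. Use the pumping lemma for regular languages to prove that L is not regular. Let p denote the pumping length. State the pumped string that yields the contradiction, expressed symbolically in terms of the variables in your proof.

Toward a contradiction, assume L is regular with pumping length p.
Take w = 0^p 2 1^p ∈ L with |w| = 2p+1 ≥ p.
The pumping lemma gives a decomposition w = xyz where |xy| ≤ p and y is nonempty.
The first p characters of w are 0's, so xy (and hence y) consists only of 0's. Write y = 0^k, 1 ≤ k ≤ p.
Pump with i = 2: xy^2z = 0^{p+k} 2 1^p, which would require p+k = p. But k ≥ 1, so xy^2z ∉ L.
This is a contradiction; hence L is not regular.

0^{p+k} 2 1^p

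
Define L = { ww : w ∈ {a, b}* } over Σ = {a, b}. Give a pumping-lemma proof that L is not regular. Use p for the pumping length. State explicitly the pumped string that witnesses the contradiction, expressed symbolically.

a^{p+k} b^p a^p b^p

Toward a contradiction, assume L is regular with pumping length p.
Take w = a^p b^p a^p b^p = uu where u = a^pb^p; then w ∈ L and |w| = 4p ≥ p.
By the pumping lemma, w = xyz with |xy| ≤ p and y is nonempty.
Because |xy| ≤ p and w begins with p copies of a, we have y = a^k with 1 ≤ k ≤ p.
Pump with i = 2: xy^2z = a^{p+k} b^p a^p b^p, of length 4p+k. Suppose this equals vv. The string starts with a and ends with b, so v does too; thus the boundary between the two copies of v is a b→a transition. There is exactly one such transition, at position 2p+k, so |v| = 2p+k and |vv| = 4p+2k ≠ 4p+k since k ≥ 1. So xy^2z ∉ L.
This is a contradiction; hence L is not regular.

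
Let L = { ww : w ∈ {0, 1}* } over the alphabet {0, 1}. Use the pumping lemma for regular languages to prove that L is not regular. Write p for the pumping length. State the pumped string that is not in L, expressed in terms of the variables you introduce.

Toward a contradiction, assume L is regular with pumping length p.
Take w = 0^p 1^p 0^p 1^p = uu where u = 0^p1^p; then w ∈ L and |w| = 4p ≥ p.
By the pumping lemma, w = xyz with |xy| ≤ p and y is nonempty.
Because |xy| ≤ p and w begins with p copies of 0, we have y = 0^k with 1 ≤ k ≤ p.
Pump with i = 2: xy^2z = 0^{p+k} 1^p 0^p 1^p, of length 4p+k. Suppose this equals vv. The string starts with 0 and ends with 1, so v does too; thus the boundary between the two copies of v is a 1→0 transition. There is exactly one such transition, at position 2p+k, so |v| = 2p+k and |vv| = 4p+2k ≠ 4p+k since k ≥ 1. So xy^2z ∉ L.
This is a contradiction; hence L is not regular.

0^{p+k} 1^p 0^p 1^p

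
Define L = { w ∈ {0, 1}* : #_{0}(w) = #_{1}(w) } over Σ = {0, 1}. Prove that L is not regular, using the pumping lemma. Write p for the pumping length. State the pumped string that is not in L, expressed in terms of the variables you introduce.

0^{p+k} 1^p

Assume L is regular; let p be its pumping constant.
Choose w = 0^p 1^p ∈ L with |w| = 2p ≥ p.
Write w = xyz as guaranteed by the lemma, with |xy| ≤ p and y is nonempty.
Since the first p symbols of w are all 0's and |xy| ≤ p, y lies entirely in the leading 0-block: y = 0^k for some k with 1 ≤ k ≤ p.
Pump with i = 2: xy^2z = 0^{p+k} 1^p has p+k occurrences of 0 but only p of 1. Since k ≥ 1 the counts differ, so xy^2z ∉ L.
This contradicts the pumping lemma, so L is not regular.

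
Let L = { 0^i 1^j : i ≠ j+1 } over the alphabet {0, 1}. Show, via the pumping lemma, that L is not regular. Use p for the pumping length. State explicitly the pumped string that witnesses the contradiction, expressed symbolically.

0^{p+p!} 1^{p+p!-1}

Toward a contradiction, assume L is regular with pumping length p.
Choose w = 0^p 1^{p+p!-1}. Since p ≠ (p+p!-1)+1 = p+p!, w ∈ L; and |w| ≥ p.
Write w = xyz as guaranteed by the lemma, with |xy| ≤ p and y is nonempty.
The first p characters of w are 0's, so xy (and hence y) consists only of 0's. Write y = 0^k, 1 ≤ k ≤ p.
Since 1 ≤ k ≤ p, k divides p!; set t = 1 + p!/k. Then xy^t z has p + (p!/k)·k = p + p! copies of 0. Now the 0-count is p+p! and (1-count)+1 = (p+p!-1)+1 = p+p!, so i ≠ j+1 fails. So xy^t z = 0^{p+p!} 1^{p+p!-1} ∉ L.
This contradicts the pumping lemma, so L is not regular.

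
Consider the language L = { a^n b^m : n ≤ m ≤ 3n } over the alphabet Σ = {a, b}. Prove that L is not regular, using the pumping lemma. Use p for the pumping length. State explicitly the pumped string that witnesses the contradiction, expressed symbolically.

Assume L is regular; let p be its pumping constant.
Take w = a^p b^p ∈ L (since p ≤ p ≤ 3p), with |w| = 2p ≥ p.
Write w = xyz as guaranteed by the lemma, with |xy| ≤ p and y is nonempty.
Because |xy| ≤ p and w begins with p copies of a, we have y = a^k with 1 ≤ k ≤ p.
Pump with i = 2: xy^2z = a^{p+k} b^p. Now n = p+k > p = m, so the condition n ≤ m fails. Thus xy^2z ∉ L.
This is a contradiction; hence L is not regular.

a^{p+k} b^p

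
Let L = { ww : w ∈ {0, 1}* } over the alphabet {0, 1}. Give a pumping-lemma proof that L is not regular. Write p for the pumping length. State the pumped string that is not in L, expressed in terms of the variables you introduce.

Assume L is regular; let p be its pumping constant.
Take w = 0^p 1^p 0^p 1^p = uu where u = 0^p1^p; then w ∈ L and |w| = 4p ≥ p.
The pumping lemma gives a decomposition w = xyz where |xy| ≤ p and |y| > 0.
The first p characters of w are 0's, so xy (and hence y) consists only of 0's. Write y = 0^k, 1 ≤ k ≤ p.
Pump with i = 2: xy^2z = 0^{p+k} 1^p 0^p 1^p, of length 4p+k. Suppose this equals vv. The string starts with 0 and ends with 1, so v does too; thus the boundary between the two copies of v is a 1→0 transition. There is exactly one such transition, at position 2p+k, so |v| = 2p+k and |vv| = 4p+2k ≠ 4p+k since k ≥ 1. So xy^2z ∉ L.
This is a contradiction; hence L is not regular.

0^{p+k} 1^p 0^p 1^p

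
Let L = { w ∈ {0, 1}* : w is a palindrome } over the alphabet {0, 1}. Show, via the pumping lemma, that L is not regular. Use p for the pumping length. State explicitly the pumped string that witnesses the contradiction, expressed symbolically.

0^{p+k} 1 0^p

Toward a contradiction, assume L is regular with pumping length p.
Take w = 0^p 1 0^p, a palindrome of length 2p+1 ≥ p.
By the pumping lemma, w = xyz with |xy| ≤ p and y is nonempty.
The first p characters of w are 0's, so xy (and hence y) consists only of 0's. Write y = 0^k, 1 ≤ k ≤ p.
Pump with i = 2: xy^2z = 0^{p+k} 1 0^p. Its reverse is 0^p 1 0^{p+k}, which differs from xy^2z since k ≥ 1. So xy^2z is not a palindrome and xy^2z ∉ L.
Contradiction. Therefore L is not regular.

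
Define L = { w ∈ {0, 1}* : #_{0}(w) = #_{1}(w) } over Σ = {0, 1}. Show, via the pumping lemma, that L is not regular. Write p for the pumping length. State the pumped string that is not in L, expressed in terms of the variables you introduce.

Toward a contradiction, assume L is regular with pumping length p.
Choose w = 0^p 1^p ∈ L with |w| = 2p ≥ p.
By the pumping lemma, w = xyz with |xy| ≤ p and |y| > 0.
The first p characters of w are 0's, so xy (and hence y) consists only of 0's. Write y = 0^k, 1 ≤ k ≤ p.
Pump with i = 2: xy^2z = 0^{p+k} 1^p has p+k occurrences of 0 but only p of 1. Since k ≥ 1 the counts differ, so xy^2z ∉ L.
Contradiction. Therefore L is not regular.

0^{p+k} 1^p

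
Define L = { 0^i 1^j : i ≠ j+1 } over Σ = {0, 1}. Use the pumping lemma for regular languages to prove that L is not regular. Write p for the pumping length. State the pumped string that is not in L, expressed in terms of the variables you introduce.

Suppose for contradiction that L is regular, and let p be the pumping length.
Choose w = 0^p 1^{p+p!-1}. Since p ≠ (p+p!-1)+1 = p+p!, w ∈ L; and |w| ≥ p.
Write w = xyz as guaranteed by the lemma, with |xy| ≤ p and |y| > 0.
Since the first p symbols of w are all 0's and |xy| ≤ p, y lies entirely in the leading 0-block: y = 0^k for some k with 1 ≤ k ≤ p.
Since 1 ≤ k ≤ p, k divides p!; set t = 1 + p!/k. Then xy^t z has p + (p!/k)·k = p + p! copies of 0. Now the 0-count is p+p! and (1-count)+1 = (p+p!-1)+1 = p+p!, so i ≠ j+1 fails. So xy^t z = 0^{p+p!} 1^{p+p!-1} ∉ L.
Contradiction. Therefore L is not regular.

0^{p+p!} 1^{p+p!-1}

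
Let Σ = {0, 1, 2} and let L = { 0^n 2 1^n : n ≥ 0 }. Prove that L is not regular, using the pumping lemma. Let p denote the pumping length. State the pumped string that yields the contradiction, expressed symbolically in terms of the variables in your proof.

Assume L is regular. Let p be the pumping length given by the pumping lemma.
Take w = 0^p 2 1^p ∈ L with |w| = 2p+1 ≥ p.
By the pumping lemma, w = xyz with |xy| ≤ p and |y| ≥ 1.
Because |xy| ≤ p and w begins with p copies of 0, we have y = 0^k with 1 ≤ k ≤ p.
Pump with i = 2: xy^2z = 0^{p+k} 2 1^p, which would require p+k = p. But k ≥ 1, so xy^2z ∉ L.
This is a contradiction; hence L is not regular.

0^{p+k} 2 1^p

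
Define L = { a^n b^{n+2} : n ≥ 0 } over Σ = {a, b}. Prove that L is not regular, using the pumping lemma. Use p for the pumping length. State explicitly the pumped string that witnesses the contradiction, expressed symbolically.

a^{p+k} b^{p+2}

Assume L is regular; let p be its pumping constant.
Choose w = a^p b^{p+2}, which is in L with |w| = 2p+2 ≥ p.
The pumping lemma gives a decomposition w = xyz where |xy| ≤ p and |y| ≥ 1.
The first p characters of w are a's, so xy (and hence y) consists only of a's. Write y = a^k, 1 ≤ k ≤ p.
Pump with i = 2: xy^2z = a^{p+k} b^{p+2}. For this to lie in L we would need p+2 = (p+k)+2, which forces k = 0. But k ≥ 1, so xy^2z ∉ L.
This is a contradiction; hence L is not regular.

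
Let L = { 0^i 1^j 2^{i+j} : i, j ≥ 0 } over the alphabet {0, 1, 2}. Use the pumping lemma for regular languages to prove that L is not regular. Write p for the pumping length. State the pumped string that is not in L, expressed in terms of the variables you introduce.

Assume L is regular. Let p be the pumping length given by the pumping lemma.
Take w = 0^p 1^p 2^{2p} ∈ L (with i=j=p, i+j=2p), |w| = 4p ≥ p.
Write w = xyz as guaranteed by the lemma, with |xy| ≤ p and |y| > 0.
Since the first p symbols of w are all 0's and |xy| ≤ p, y lies entirely in the leading 0-block: y = 0^k for some k with 1 ≤ k ≤ p.
Consider xy^2z = 0^{p+k} 1^p 2^{2p}. Now the 0- and 1-counts sum to 2p+k, but the 2-count is 2p ≠ 2p+k. So xy^2z ∉ L.
Contradiction. Therefore L is not regular.

0^{p+k} 1^p 2^{2p}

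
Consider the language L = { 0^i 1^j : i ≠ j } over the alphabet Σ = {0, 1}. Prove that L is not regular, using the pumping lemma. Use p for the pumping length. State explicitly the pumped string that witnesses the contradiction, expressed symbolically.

0^{p+p!} 1^{p+p!}

Assume L is regular; let p be its pumping constant.
Choose w = 0^p 1^{p+p!}. Since p ≠ p+p!, w ∈ L; and |w| ≥ p.
Write w = xyz as guaranteed by the lemma, with |xy| ≤ p and y is nonempty.
Since the first p symbols of w are all 0's and |xy| ≤ p, y lies entirely in the leading 0-block: y = 0^k for some k with 1 ≤ k ≤ p.
Since 1 ≤ k ≤ p, k divides p!; set t = 1 + p!/k. Then xy^t z has p + (p!/k)·k = p + p! copies of 0. Now the 0-count equals the 1-count, so i ≠ j fails. So xy^t z = 0^{p+p!} 1^{p+p!} ∉ L.
This contradicts the pumping lemma, so L is not regular.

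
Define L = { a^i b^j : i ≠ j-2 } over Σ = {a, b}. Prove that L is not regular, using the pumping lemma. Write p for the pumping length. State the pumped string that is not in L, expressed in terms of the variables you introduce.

Assume L is regular; let p be its pumping constant.
Choose w = a^p b^{p+p!+2}. Since p ≠ (p+p!+2)-2 = p+p!, w ∈ L; and |w| ≥ p.
The pumping lemma gives a decomposition w = xyz where |xy| ≤ p and |y| ≥ 1.
The first p characters of w are a's, so xy (and hence y) consists only of a's. Write y = a^k, 1 ≤ k ≤ p.
Since 1 ≤ k ≤ p, k divides p!; set t = 1 + p!/k. Then xy^t z has p + (p!/k)·k = p + p! copies of a. Now the a-count is p+p! and (b-count)-2 = (p+p!+2)-2 = p+p!, so i ≠ j-2 fails. So xy^t z = a^{p+p!} b^{p+p!+2} ∉ L.
This contradicts the pumping lemma, so L is not regular.

a^{p+p!} b^{p+p!+2}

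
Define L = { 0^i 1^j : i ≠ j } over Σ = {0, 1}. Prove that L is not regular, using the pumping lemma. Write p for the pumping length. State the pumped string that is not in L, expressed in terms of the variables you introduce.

0^{p+p!} 1^{p+p!}

Assume L is regular. Let p be the pumping length given by the pumping lemma.
Choose w = 0^p 1^{p+p!}. Since p ≠ p+p!, w ∈ L; and |w| ≥ p.
Write w = xyz as guaranteed by the lemma, with |xy| ≤ p and y is nonempty.
The first p characters of w are 0's, so xy (and hence y) consists only of 0's. Write y = 0^k, 1 ≤ k ≤ p.
Since 1 ≤ k ≤ p, k divides p!; set t = 1 + p!/k. Then xy^t z has p + (p!/k)·k = p + p! copies of 0. Now the 0-count equals the 1-count, so i ≠ j fails. So xy^t z = 0^{p+p!} 1^{p+p!} ∉ L.
Contradiction. Therefore L is not regular.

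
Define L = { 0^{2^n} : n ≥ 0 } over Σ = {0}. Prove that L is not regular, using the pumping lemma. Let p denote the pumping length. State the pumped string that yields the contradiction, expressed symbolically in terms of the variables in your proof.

0^{2^p+k}

Suppose for contradiction that L is regular, and let p be the pumping length.
Take w = 0^{2^p} ∈ L with |w| = 2^p ≥ p.
Write w = xyz as guaranteed by the lemma, with |xy| ≤ p and |y| ≥ 1.
Then y = 0^k for some k with 1 ≤ k ≤ p.
Pump with i = 2: xy^2z = 0^{2^p+k}. Since 1 ≤ k ≤ p < 2^p, we have 2^p < 2^p+k < 2^{p+1}, so 2^p+k is not a power of 2. So xy^2z ∉ L.
Contradiction. Therefore L is not regular.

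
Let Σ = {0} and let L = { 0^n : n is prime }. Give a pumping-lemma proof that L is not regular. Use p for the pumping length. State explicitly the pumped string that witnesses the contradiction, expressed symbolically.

Toward a contradiction, assume L is regular with pumping length p.
Let q be a prime with q ≥ p+2 (infinitely many primes exist), and take w = 0^q ∈ L with |w| = q ≥ p.
Write w = xyz as guaranteed by the lemma, with |xy| ≤ p and |y| > 0.
Then y = 0^k for some k with 1 ≤ k ≤ p.
Since 1 ≤ k ≤ p, |xz| = q-k. Pump with i = q+1: |xy^{q+1}z| = (q-k)+(q+1)k = q+qk = q(1+k), which is composite (both factors ≥ 2). So xy^{q+1}z = 0^{q(1+k)} ∉ L.
This contradicts the pumping lemma, so L is not regular.

0^{q(1+k)}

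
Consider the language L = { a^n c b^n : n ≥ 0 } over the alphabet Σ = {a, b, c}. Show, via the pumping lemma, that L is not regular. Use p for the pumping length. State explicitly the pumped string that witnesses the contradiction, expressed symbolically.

Assume L is regular. Let p be the pumping length given by the pumping lemma.
Take w = a^p c b^p ∈ L with |w| = 2p+1 ≥ p.
By the pumping lemma, w = xyz with |xy| ≤ p and y is nonempty.
The first p characters of w are a's, so xy (and hence y) consists only of a's. Write y = a^k, 1 ≤ k ≤ p.
Pump with i = 2: xy^2z = a^{p+k} c b^p, which would require p+k = p. But k ≥ 1, so xy^2z ∉ L.
This contradicts the pumping lemma, so L is not regular.

a^{p+k} c b^p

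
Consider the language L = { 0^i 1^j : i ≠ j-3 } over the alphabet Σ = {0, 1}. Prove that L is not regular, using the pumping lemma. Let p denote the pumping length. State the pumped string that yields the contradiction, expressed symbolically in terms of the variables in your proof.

0^{p+p!} 1^{p+p!+3}

Suppose for contradiction that L is regular, and let p be the pumping length.
Choose w = 0^p 1^{p+p!+3}. Since p ≠ (p+p!+3)-3 = p+p!, w ∈ L; and |w| ≥ p.
The pumping lemma gives a decomposition w = xyz where |xy| ≤ p and |y| > 0.
Since the first p symbols of w are all 0's and |xy| ≤ p, y lies entirely in the leading 0-block: y = 0^k for some k with 1 ≤ k ≤ p.
Since 1 ≤ k ≤ p, k divides p!; set t = 1 + p!/k. Then xy^t z has p + (p!/k)·k = p + p! copies of 0. Now the 0-count is p+p! and (1-count)-3 = (p+p!+3)-3 = p+p!, so i ≠ j-3 fails. So xy^t z = 0^{p+p!} 1^{p+p!+3} ∉ L.
Contradiction. Therefore L is not regular.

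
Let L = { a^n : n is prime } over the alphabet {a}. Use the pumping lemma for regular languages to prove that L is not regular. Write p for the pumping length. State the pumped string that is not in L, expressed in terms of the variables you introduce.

a^{q(1+k)}

Suppose for contradiction that L is regular, and let p be the pumping length.
Let q be a prime with q ≥ p+2 (infinitely many primes exist), and take w = a^q ∈ L with |w| = q ≥ p.
The pumping lemma gives a decomposition w = xyz where |xy| ≤ p and y is nonempty.
Then y = a^k for some k with 1 ≤ k ≤ p.
Since 1 ≤ k ≤ p, |xz| = q-k. Pump with i = q+1: |xy^{q+1}z| = (q-k)+(q+1)k = q+qk = q(1+k), which is composite (both factors ≥ 2). So xy^{q+1}z = a^{q(1+k)} ∉ L.
This is a contradiction; hence L is not regular.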